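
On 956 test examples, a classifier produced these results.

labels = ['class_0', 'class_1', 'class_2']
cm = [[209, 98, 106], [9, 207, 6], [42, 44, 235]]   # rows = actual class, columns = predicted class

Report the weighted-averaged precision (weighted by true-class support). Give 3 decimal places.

0.712

Per-class precision (TP/(TP+FP)):
  class_0: TP=209, FP=9+42=51 → 209/260 = 0.8038
  class_1: TP=207, FP=98+44=142 → 207/349 = 0.5931
  class_2: TP=235, FP=106+6=112 → 235/347 = 0.6772
Weighted-precision = Σ (supportᵢ/N)·precisionᵢ with N=956: (413/956)·0.8038 + (222/956)·0.5931 + (321/956)·0.6772 = 0.712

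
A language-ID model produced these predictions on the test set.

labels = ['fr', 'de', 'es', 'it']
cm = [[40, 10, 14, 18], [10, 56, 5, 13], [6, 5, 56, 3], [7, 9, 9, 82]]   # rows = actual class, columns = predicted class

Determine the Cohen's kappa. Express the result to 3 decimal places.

Observed agreement pₒ = trace/N = 234/343 = 0.6822
Expected agreement pₑ = Σ (rowᵢ·colᵢ)/N² = (82·63 + 84·80 + 70·84 + 107·116)/343² = 0.2565
κ = (pₒ − pₑ)/(1 − pₑ) = (0.6822 − 0.2565)/(1 − 0.2565) = 0.573

0.573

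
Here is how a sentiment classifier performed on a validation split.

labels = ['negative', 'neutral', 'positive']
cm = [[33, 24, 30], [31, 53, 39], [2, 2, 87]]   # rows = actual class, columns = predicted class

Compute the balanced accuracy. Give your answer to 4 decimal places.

0.5887

Balanced accuracy = mean of per-class recall.
  negative: recall = 33/87 = 0.37931
  neutral: recall = 53/123 = 0.43089
  positive: recall = 87/91 = 0.95604
Mean = (0.37931 + 0.43089 + 0.95604) / 3 = 0.5887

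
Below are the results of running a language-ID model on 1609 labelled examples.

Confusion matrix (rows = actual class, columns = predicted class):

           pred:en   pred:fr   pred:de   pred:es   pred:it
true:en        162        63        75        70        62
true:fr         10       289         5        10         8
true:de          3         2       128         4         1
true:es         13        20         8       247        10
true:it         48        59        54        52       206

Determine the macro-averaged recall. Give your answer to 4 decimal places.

Per-class recall (TP/(TP+FN)):
  en: TP=162, FN=63+75+70+62=270 → 162/432 = 0.37500
  fr: TP=289, FN=10+5+10+8=33 → 289/322 = 0.89752
  de: TP=128, FN=3+2+4+1=10 → 128/138 = 0.92754
  es: TP=247, FN=13+20+8+10=51 → 247/298 = 0.82886
  it: TP=206, FN=48+59+54+52=213 → 206/419 = 0.49165
Macro-recall = mean = (0.37500 + 0.89752 + 0.92754 + 0.82886 + 0.49165) / 5 = 0.7041

0.7041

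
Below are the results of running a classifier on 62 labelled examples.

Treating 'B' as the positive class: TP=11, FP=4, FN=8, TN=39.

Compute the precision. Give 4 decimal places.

Precision = TP/(TP+FP) = 11/(11+4) = 11/15 = 0.7333

0.7333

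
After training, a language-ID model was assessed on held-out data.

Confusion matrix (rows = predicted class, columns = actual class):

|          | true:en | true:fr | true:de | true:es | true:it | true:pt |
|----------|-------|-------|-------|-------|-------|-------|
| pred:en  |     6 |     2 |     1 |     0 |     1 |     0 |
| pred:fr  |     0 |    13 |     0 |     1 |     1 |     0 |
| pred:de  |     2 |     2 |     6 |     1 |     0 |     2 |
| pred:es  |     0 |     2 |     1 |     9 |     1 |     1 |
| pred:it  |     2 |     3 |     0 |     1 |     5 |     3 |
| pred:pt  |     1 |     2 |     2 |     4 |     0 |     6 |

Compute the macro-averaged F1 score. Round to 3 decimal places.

Per-class F1 score (2·TP/(2·TP+FP+FN)):
  en: TP=6, FP=2+1+0+1+0=4, FN=0+2+0+2+1=5 → 12/21 = 0.5714
  fr: TP=13, FP=0+0+1+1+0=2, FN=2+2+2+3+2=11 → 26/39 = 0.6667
  de: TP=6, FP=2+2+1+0+2=7, FN=1+0+1+0+2=4 → 12/23 = 0.5217
  es: TP=9, FP=0+2+1+1+1=5, FN=0+1+1+1+4=7 → 18/30 = 0.6000
  it: TP=5, FP=2+3+0+1+3=9, FN=1+1+0+1+0=3 → 10/22 = 0.4545
  pt: TP=6, FP=1+2+2+4+0=9, FN=0+0+2+1+3=6 → 12/27 = 0.4444
Macro-F1 score = mean = (0.5714 + 0.6667 + 0.5217 + 0.6000 + 0.4545 + 0.4444) / 6 = 0.543

0.543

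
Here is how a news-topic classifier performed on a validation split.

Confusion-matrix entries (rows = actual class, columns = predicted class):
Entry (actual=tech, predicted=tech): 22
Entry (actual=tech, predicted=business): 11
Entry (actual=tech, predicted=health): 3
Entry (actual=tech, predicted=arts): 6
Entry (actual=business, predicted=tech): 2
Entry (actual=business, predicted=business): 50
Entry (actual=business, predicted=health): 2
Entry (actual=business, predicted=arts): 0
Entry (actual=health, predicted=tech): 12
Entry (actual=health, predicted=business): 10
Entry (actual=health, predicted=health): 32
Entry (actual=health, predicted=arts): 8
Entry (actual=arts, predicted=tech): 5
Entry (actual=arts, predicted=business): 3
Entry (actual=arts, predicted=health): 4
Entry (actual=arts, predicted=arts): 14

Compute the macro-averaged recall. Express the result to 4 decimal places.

0.6261

Per-class recall (TP/(TP+FN)):
  tech: TP=22, FN=11+3+6=20 → 22/42 = 0.52381
  business: TP=50, FN=2+2+0=4 → 50/54 = 0.92593
  health: TP=32, FN=12+10+8=30 → 32/62 = 0.51613
  arts: TP=14, FN=5+3+4=12 → 14/26 = 0.53846
Macro-recall = mean = (0.52381 + 0.92593 + 0.51613 + 0.53846) / 4 = 0.6261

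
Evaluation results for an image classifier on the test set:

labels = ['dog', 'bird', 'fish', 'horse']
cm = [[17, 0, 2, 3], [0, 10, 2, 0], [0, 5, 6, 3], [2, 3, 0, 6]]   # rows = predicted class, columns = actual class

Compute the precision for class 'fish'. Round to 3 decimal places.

0.429

Take TP from the diagonal, FP from the rest of the 'fish' prediction marginal, FN from the rest of the 'fish' actual marginal.
precision = TP/(TP+FP).
fish: TP=6, FP=0+5+3=8 → 6/14 = 0.4286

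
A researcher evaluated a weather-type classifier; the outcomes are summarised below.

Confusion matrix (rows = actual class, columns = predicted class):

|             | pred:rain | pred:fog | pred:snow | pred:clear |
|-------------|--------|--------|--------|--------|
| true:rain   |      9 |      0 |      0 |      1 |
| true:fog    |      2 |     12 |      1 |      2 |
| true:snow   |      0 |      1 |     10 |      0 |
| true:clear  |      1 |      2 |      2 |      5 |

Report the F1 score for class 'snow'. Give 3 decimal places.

Treat 'snow' as positive and all other classes as negative.
F1 score = 2·TP/(2·TP+FP+FN).
snow: TP=10, FP=0+1+2=3, FN=0+1+0=1 → 20/24 = 0.8333

0.833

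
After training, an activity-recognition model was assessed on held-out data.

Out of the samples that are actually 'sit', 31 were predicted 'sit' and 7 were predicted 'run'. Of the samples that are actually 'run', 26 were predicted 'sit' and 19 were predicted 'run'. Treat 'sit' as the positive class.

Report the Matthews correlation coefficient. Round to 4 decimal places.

0.2557

MCC = (TP·TN − FP·FN) / √((TP+FP)(TP+FN)(TN+FP)(TN+FN))
Numerator = 31·19 − 26·7 = 407
Denominator = √(57·38·45·26) = √2534220 = 1591.9234
MCC = 407 / 1591.9234 = 0.2557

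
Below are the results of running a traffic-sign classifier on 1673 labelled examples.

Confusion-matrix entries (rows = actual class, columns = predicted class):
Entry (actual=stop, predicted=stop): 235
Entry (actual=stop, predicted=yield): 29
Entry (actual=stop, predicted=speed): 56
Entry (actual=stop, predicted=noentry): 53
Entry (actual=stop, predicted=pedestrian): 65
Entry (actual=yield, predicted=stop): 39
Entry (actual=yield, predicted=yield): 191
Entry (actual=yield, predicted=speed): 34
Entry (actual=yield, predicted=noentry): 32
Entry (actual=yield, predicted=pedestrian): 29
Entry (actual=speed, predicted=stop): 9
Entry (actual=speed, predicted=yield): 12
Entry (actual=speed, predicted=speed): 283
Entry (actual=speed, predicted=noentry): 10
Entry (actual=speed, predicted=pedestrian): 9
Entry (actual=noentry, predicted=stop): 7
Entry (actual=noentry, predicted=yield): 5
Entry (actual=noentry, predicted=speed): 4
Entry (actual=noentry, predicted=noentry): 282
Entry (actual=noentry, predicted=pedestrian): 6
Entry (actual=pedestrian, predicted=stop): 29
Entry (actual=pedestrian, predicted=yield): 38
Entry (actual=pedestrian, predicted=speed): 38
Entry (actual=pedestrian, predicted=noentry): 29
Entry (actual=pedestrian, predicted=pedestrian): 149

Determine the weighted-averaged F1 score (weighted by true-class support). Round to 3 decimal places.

Per-class F1 score (2·TP/(2·TP+FP+FN)):
  stop: TP=235, FP=39+9+7+29=84, FN=29+56+53+65=203 → 470/757 = 0.6209
  yield: TP=191, FP=29+12+5+38=84, FN=39+34+32+29=134 → 382/600 = 0.6367
  speed: TP=283, FP=56+34+4+38=132, FN=9+12+10+9=40 → 566/738 = 0.7669
  noentry: TP=282, FP=53+32+10+29=124, FN=7+5+4+6=22 → 564/710 = 0.7944
  pedestrian: TP=149, FP=65+29+9+6=109, FN=29+38+38+29=134 → 298/541 = 0.5508
Weighted-F1 score = Σ (supportᵢ/N)·F1 scoreᵢ with N=1673: (438/1673)·0.6209 + (325/1673)·0.6367 + (323/1673)·0.7669 + (304/1673)·0.7944 + (283/1673)·0.5508 = 0.672

0.672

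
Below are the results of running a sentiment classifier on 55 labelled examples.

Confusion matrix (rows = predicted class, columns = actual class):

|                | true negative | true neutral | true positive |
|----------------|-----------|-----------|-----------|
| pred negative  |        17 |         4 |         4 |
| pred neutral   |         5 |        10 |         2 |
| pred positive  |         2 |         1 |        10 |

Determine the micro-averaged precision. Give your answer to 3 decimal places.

Micro-averaging pools counts across classes: ΣTP=37, ΣFP=18, ΣFN=18.
Micro-precision = TP/(TP+FP) on pooled counts = 0.673 (equals overall accuracy in single-label multiclass).

0.673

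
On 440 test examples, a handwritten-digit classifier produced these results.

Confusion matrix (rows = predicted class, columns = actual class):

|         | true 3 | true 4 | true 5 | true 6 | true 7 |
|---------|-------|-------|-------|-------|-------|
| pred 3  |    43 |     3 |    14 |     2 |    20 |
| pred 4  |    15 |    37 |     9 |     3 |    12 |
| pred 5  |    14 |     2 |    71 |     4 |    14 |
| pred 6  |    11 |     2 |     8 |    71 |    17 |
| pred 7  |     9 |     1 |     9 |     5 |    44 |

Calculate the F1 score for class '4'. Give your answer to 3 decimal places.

0.612

Treat '4' as positive and all other classes as negative.
F1 score = 2·TP/(2·TP+FP+FN).
4: TP=37, FP=15+9+3+12=39, FN=3+2+2+1=8 → 74/121 = 0.6116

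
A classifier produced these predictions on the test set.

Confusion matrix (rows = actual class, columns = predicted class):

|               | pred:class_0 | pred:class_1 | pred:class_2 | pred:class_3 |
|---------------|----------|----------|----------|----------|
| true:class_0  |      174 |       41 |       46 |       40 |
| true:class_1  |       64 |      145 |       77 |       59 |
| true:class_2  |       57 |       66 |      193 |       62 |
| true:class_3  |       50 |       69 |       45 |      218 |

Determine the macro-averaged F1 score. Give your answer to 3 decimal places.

0.517

Per-class F1 score (2·TP/(2·TP+FP+FN)):
  class_0: TP=174, FP=64+57+50=171, FN=41+46+40=127 → 348/646 = 0.5387
  class_1: TP=145, FP=41+66+69=176, FN=64+77+59=200 → 290/666 = 0.4354
  class_2: TP=193, FP=46+77+45=168, FN=57+66+62=185 → 386/739 = 0.5223
  class_3: TP=218, FP=40+59+62=161, FN=50+69+45=164 → 436/761 = 0.5729
Macro-F1 score = mean = (0.5387 + 0.4354 + 0.5223 + 0.5729) / 4 = 0.517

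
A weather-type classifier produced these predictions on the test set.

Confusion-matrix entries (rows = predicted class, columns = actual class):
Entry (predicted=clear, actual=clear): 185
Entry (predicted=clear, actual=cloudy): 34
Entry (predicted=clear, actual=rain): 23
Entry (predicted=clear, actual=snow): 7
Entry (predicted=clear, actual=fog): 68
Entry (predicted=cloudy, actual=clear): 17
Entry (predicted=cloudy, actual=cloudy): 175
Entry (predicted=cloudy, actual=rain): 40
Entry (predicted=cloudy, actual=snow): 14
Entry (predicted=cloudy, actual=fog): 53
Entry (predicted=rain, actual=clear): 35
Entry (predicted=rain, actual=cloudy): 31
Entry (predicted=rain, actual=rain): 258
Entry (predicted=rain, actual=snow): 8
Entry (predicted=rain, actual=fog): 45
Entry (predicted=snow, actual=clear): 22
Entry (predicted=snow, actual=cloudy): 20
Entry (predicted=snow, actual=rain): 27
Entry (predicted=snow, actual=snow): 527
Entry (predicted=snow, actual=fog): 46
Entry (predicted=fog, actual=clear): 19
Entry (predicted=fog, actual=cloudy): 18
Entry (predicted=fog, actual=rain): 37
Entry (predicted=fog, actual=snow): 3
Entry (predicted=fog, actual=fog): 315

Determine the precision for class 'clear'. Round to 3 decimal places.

0.584

precision = TP/(TP+FP).
clear: TP=185, FP=34+23+7+68=132 → 185/317 = 0.5836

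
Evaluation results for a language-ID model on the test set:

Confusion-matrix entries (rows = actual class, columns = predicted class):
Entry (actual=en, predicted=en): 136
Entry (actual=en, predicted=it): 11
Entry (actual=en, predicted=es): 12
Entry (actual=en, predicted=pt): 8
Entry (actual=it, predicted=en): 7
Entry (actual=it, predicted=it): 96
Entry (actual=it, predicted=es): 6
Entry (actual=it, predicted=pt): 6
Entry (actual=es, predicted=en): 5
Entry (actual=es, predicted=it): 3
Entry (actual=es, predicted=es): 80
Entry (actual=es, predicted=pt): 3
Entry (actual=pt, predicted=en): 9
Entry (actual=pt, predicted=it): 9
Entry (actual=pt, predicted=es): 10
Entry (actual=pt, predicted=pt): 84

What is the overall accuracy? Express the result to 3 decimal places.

0.816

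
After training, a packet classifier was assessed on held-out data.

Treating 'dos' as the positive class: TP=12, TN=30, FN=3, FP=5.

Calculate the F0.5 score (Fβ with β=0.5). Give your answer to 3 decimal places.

Fβ = (1+β²)·TP / ((1+β²)·TP + β²·FN + FP), with β²=1/4
= 1.25·12 / (1.25·12 + 0.25·3 + 5) = 0.723

0.723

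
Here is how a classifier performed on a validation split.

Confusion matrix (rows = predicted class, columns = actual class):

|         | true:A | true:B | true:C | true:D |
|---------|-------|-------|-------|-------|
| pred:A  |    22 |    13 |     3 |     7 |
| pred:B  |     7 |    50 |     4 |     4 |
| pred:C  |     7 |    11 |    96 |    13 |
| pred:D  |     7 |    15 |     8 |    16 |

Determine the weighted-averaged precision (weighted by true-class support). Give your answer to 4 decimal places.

0.6618

Per-class precision (TP/(TP+FP)):
  A: TP=22, FP=13+3+7=23 → 22/45 = 0.48889
  B: TP=50, FP=7+4+4=15 → 50/65 = 0.76923
  C: TP=96, FP=7+11+13=31 → 96/127 = 0.75591
  D: TP=16, FP=7+15+8=30 → 16/46 = 0.34783
Weighted-precision = Σ (supportᵢ/N)·precisionᵢ with N=283: (43/283)·0.48889 + (89/283)·0.76923 + (111/283)·0.75591 + (40/283)·0.34783 = 0.6618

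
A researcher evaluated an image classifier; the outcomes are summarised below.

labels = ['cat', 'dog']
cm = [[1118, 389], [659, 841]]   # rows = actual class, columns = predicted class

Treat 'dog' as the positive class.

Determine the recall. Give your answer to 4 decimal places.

0.5607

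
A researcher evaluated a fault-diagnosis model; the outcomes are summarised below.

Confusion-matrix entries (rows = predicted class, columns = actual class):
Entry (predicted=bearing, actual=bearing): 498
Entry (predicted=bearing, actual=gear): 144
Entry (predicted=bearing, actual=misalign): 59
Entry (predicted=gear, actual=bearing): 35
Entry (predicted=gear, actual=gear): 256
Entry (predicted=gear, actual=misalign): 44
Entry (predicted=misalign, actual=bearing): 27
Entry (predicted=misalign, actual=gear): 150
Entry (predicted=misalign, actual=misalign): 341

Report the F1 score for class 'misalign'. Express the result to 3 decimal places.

One-vs-rest for 'misalign': TP = diagonal; FP = other classes predicted 'misalign'; FN = 'misalign' predicted as other.
F1 score = 2·TP/(2·TP+FP+FN).
misalign: TP=341, FP=27+150=177, FN=59+44=103 → 682/962 = 0.7089

0.709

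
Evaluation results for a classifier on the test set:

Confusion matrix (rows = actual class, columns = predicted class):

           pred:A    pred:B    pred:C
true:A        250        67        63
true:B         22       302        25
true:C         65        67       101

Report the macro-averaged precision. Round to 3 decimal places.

Per-class precision (TP/(TP+FP)):
  A: TP=250, FP=22+65=87 → 250/337 = 0.7418
  B: TP=302, FP=67+67=134 → 302/436 = 0.6927
  C: TP=101, FP=63+25=88 → 101/189 = 0.5344
Macro-precision = mean = (0.7418 + 0.6927 + 0.5344) / 3 = 0.656

0.656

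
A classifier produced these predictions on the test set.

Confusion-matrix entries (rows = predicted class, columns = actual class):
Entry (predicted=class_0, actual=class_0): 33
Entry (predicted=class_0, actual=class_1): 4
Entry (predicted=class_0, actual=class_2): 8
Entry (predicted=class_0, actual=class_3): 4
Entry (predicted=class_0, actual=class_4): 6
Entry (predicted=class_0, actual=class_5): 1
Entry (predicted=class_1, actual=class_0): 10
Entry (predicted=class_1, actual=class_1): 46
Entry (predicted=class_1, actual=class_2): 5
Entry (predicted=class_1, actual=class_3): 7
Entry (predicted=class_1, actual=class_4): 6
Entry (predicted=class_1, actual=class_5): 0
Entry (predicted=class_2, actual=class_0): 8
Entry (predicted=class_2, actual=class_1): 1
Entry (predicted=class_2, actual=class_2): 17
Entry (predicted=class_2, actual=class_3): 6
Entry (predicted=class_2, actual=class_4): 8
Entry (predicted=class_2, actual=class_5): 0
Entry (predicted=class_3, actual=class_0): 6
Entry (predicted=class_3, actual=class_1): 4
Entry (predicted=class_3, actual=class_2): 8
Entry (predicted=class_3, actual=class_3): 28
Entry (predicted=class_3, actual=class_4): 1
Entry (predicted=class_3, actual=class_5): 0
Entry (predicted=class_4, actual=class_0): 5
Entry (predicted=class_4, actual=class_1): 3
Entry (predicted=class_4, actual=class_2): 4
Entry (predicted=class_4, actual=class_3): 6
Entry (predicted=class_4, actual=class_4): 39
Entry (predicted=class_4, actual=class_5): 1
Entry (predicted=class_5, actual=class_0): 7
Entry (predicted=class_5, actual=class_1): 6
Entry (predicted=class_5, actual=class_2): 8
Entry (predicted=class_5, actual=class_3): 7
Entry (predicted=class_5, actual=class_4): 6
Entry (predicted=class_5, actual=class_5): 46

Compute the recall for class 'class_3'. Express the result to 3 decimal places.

0.483

recall = TP/(TP+FN).
class_3: TP=28, FN=4+7+6+6+7=30 → 28/58 = 0.4828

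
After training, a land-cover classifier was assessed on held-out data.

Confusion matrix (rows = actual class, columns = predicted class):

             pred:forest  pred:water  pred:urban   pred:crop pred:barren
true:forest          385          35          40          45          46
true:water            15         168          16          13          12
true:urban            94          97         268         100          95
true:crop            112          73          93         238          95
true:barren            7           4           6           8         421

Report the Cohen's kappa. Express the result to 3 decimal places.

Observed agreement pₒ = trace/N = 1480/2486 = 0.5953
Expected agreement pₑ = Σ (rowᵢ·colᵢ)/N² = (551·613 + 224·377 + 654·423 + 611·404 + 446·669)/2486² = 0.2013
κ = (pₒ − pₑ)/(1 − pₑ) = (0.5953 − 0.2013)/(1 − 0.2013) = 0.493

0.493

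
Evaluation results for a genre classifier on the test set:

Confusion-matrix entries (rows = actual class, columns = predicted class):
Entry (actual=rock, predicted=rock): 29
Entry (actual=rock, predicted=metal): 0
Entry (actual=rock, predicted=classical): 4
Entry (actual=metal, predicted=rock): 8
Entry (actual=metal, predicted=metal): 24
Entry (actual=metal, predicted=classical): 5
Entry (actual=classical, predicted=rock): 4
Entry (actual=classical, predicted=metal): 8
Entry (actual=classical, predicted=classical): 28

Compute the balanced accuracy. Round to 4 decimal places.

Balanced accuracy = mean of per-class recall.
  rock: recall = 29/33 = 0.87879
  metal: recall = 24/37 = 0.64865
  classical: recall = 28/40 = 0.70000
Mean = (0.87879 + 0.64865 + 0.70000) / 3 = 0.7425

0.7425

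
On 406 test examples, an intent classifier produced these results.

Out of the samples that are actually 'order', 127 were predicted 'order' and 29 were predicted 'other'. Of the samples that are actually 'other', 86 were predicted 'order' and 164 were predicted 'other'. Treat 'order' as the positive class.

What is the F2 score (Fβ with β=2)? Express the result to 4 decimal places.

0.7587

Fβ = (1+β²)·TP / ((1+β²)·TP + β²·FN + FP), with β²=4
= 5·127 / (5·127 + 4·29 + 86) = 0.7587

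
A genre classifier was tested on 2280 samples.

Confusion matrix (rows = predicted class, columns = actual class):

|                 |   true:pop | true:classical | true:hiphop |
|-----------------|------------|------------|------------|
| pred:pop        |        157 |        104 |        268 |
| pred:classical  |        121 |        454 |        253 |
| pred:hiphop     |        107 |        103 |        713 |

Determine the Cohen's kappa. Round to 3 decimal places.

Observed agreement pₒ = trace/N = 1324/2280 = 0.5807
Expected agreement pₑ = Σ (rowᵢ·colᵢ)/N² = (385·529 + 661·828 + 1234·923)/2280² = 0.3636
κ = (pₒ − pₑ)/(1 − pₑ) = (0.5807 − 0.3636)/(1 − 0.3636) = 0.341

0.341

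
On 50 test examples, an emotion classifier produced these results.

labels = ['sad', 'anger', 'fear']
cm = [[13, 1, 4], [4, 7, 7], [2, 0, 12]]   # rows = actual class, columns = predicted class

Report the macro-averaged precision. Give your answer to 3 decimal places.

Per-class precision (TP/(TP+FP)):
  sad: TP=13, FP=4+2=6 → 13/19 = 0.6842
  anger: TP=7, FP=1+0=1 → 7/8 = 0.8750
  fear: TP=12, FP=4+7=11 → 12/23 = 0.5217
Macro-precision = mean = (0.6842 + 0.8750 + 0.5217) / 3 = 0.694

0.694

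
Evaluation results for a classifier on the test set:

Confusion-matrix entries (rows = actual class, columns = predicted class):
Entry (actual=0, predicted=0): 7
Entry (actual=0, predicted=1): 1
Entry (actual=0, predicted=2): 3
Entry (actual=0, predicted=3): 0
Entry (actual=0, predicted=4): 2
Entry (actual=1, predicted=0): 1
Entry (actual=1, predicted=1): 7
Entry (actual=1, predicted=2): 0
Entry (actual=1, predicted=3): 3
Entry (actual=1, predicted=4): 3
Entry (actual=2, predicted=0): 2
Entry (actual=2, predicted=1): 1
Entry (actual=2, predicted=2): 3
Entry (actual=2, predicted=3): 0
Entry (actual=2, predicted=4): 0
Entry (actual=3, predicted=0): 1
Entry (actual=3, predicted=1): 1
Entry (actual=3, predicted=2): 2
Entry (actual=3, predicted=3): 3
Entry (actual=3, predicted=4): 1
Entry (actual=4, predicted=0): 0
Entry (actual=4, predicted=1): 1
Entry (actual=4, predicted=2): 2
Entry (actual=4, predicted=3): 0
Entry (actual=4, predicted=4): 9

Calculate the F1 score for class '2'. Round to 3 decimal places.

0.375

F1 score = 2·TP/(2·TP+FP+FN).
2: TP=3, FP=3+0+2+2=7, FN=2+1+0+0=3 → 6/16 = 0.3750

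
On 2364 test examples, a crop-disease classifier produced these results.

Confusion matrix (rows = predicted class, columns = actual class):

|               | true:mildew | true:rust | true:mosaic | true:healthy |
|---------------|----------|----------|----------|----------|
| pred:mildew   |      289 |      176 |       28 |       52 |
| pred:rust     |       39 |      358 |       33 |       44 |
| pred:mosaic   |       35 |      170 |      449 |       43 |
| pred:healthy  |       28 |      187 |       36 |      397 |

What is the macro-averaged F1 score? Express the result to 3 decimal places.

0.634

Per-class F1 score (2·TP/(2·TP+FP+FN)):
  mildew: TP=289, FP=176+28+52=256, FN=39+35+28=102 → 578/936 = 0.6175
  rust: TP=358, FP=39+33+44=116, FN=176+170+187=533 → 716/1365 = 0.5245
  mosaic: TP=449, FP=35+170+43=248, FN=28+33+36=97 → 898/1243 = 0.7224
  healthy: TP=397, FP=28+187+36=251, FN=52+44+43=139 → 794/1184 = 0.6706
Macro-F1 score = mean = (0.6175 + 0.5245 + 0.7224 + 0.6706) / 4 = 0.634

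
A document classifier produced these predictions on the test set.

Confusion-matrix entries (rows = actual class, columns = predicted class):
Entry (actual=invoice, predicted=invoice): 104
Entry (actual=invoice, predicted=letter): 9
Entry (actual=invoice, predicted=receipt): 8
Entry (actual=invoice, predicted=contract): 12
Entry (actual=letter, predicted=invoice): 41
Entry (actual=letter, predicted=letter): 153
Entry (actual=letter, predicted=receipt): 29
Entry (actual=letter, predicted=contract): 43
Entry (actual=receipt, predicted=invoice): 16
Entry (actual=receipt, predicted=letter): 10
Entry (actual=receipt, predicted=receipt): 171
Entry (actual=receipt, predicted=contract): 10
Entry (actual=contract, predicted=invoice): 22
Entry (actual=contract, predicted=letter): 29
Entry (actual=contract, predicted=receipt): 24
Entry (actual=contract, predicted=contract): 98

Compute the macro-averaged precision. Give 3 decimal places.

0.667

Per-class precision (TP/(TP+FP)):
  invoice: TP=104, FP=41+16+22=79 → 104/183 = 0.5683
  letter: TP=153, FP=9+10+29=48 → 153/201 = 0.7612
  receipt: TP=171, FP=8+29+24=61 → 171/232 = 0.7371
  contract: TP=98, FP=12+43+10=65 → 98/163 = 0.6012
Macro-precision = mean = (0.5683 + 0.7612 + 0.7371 + 0.6012) / 4 = 0.667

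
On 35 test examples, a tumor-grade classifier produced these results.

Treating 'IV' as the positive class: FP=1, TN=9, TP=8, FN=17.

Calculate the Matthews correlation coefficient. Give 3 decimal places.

MCC = (TP·TN − FP·FN) / √((TP+FP)(TP+FN)(TN+FP)(TN+FN))
Numerator = 8·9 − 1·17 = 55
Denominator = √(9·25·10·26) = √58500 = 241.8677
MCC = 55 / 241.8677 = 0.227

0.227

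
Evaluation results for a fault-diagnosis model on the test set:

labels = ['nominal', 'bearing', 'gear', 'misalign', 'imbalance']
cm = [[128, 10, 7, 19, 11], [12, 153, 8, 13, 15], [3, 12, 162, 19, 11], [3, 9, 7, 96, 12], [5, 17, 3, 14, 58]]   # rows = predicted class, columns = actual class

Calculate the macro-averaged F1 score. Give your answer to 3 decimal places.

Per-class F1 score (2·TP/(2·TP+FP+FN)):
  nominal: TP=128, FP=10+7+19+11=47, FN=12+3+3+5=23 → 256/326 = 0.7853
  bearing: TP=153, FP=12+8+13+15=48, FN=10+12+9+17=48 → 306/402 = 0.7612
  gear: TP=162, FP=3+12+19+11=45, FN=7+8+7+3=25 → 324/394 = 0.8223
  misalign: TP=96, FP=3+9+7+12=31, FN=19+13+19+14=65 → 192/288 = 0.6667
  imbalance: TP=58, FP=5+17+3+14=39, FN=11+15+11+12=49 → 116/204 = 0.5686
Macro-F1 score = mean = (0.7853 + 0.7612 + 0.8223 + 0.6667 + 0.5686) / 5 = 0.721

0.721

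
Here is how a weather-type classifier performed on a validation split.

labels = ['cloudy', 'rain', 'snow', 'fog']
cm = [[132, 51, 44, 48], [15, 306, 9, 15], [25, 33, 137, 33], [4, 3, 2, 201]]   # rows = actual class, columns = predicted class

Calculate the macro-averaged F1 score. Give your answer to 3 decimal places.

0.715

Per-class F1 score (2·TP/(2·TP+FP+FN)):
  cloudy: TP=132, FP=15+25+4=44, FN=51+44+48=143 → 264/451 = 0.5854
  rain: TP=306, FP=51+33+3=87, FN=15+9+15=39 → 612/738 = 0.8293
  snow: TP=137, FP=44+9+2=55, FN=25+33+33=91 → 274/420 = 0.6524
  fog: TP=201, FP=48+15+33=96, FN=4+3+2=9 → 402/507 = 0.7929
Macro-F1 score = mean = (0.5854 + 0.8293 + 0.6524 + 0.7929) / 4 = 0.715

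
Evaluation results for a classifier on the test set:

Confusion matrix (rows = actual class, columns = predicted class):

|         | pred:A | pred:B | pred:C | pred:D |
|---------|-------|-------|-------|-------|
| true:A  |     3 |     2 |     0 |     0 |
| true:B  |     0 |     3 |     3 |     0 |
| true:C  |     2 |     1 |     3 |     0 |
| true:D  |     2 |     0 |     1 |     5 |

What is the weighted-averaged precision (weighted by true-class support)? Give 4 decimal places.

Per-class precision (TP/(TP+FP)):
  A: TP=3, FP=0+2+2=4 → 3/7 = 0.42857
  B: TP=3, FP=2+1+0=3 → 3/6 = 0.50000
  C: TP=3, FP=0+3+1=4 → 3/7 = 0.42857
  D: TP=5, FP=0+0+0=0 → 5/5 = 1.00000
Weighted-precision = Σ (supportᵢ/N)·precisionᵢ with N=25: (5/25)·0.42857 + (6/25)·0.50000 + (6/25)·0.42857 + (8/25)·1.00000 = 0.6286

0.6286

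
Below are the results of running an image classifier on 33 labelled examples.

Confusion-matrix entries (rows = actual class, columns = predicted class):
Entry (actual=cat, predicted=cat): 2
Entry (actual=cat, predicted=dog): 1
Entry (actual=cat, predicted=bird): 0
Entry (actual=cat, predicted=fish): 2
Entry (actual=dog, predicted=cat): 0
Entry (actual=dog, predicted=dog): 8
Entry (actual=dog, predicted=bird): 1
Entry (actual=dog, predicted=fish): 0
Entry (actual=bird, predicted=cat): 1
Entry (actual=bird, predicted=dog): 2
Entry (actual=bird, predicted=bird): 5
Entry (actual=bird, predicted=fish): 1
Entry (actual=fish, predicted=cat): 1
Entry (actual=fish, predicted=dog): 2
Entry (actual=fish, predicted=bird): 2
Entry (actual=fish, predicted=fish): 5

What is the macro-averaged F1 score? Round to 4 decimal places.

0.5789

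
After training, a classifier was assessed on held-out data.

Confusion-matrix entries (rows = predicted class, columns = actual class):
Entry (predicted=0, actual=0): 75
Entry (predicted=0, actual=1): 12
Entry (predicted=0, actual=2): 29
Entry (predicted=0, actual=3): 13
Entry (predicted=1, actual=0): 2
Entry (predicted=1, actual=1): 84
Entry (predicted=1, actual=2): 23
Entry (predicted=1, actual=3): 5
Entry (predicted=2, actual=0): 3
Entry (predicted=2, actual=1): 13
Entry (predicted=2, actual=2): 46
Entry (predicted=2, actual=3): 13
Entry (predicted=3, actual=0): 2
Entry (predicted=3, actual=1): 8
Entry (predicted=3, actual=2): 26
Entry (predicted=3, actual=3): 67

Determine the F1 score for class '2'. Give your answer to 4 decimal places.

Treat '2' as positive and all other classes as negative.
F1 score = 2·TP/(2·TP+FP+FN).
2: TP=46, FP=3+13+13=29, FN=29+23+26=78 → 92/199 = 0.46231

0.4623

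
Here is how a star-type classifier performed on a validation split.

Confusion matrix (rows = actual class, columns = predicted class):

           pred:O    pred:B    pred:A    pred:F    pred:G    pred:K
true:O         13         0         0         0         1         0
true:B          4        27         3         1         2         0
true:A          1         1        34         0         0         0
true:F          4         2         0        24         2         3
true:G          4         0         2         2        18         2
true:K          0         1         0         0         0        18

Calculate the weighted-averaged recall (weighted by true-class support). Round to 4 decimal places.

0.7929

Per-class recall (TP/(TP+FN)):
  O: TP=13, FN=0+0+0+1+0=1 → 13/14 = 0.92857
  B: TP=27, FN=4+3+1+2+0=10 → 27/37 = 0.72973
  A: TP=34, FN=1+1+0+0+0=2 → 34/36 = 0.94444
  F: TP=24, FN=4+2+0+2+3=11 → 24/35 = 0.68571
  G: TP=18, FN=4+0+2+2+2=10 → 18/28 = 0.64286
  K: TP=18, FN=0+1+0+0+0=1 → 18/19 = 0.94737
Weighted-recall = Σ (supportᵢ/N)·recallᵢ with N=169: (14/169)·0.92857 + (37/169)·0.72973 + (36/169)·0.94444 + (35/169)·0.68571 + (28/169)·0.64286 + (19/169)·0.94737 = 0.7929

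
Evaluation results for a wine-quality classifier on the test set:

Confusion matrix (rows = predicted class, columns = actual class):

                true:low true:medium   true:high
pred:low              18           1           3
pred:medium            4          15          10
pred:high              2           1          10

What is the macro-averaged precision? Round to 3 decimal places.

Per-class precision (TP/(TP+FP)):
  low: TP=18, FP=1+3=4 → 18/22 = 0.8182
  medium: TP=15, FP=4+10=14 → 15/29 = 0.5172
  high: TP=10, FP=2+1=3 → 10/13 = 0.7692
Macro-precision = mean = (0.8182 + 0.5172 + 0.7692) / 3 = 0.702

0.702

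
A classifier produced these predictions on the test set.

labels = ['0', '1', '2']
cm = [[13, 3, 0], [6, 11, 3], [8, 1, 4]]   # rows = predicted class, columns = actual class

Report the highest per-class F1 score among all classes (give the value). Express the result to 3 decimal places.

0.629

Per-class F1 score (2·TP/(2·TP+FP+FN)):
  0: TP=13, FP=3+0=3, FN=6+8=14 → 26/43 = 0.6047
  1: TP=11, FP=6+3=9, FN=3+1=4 → 22/35 = 0.6286
  2: TP=4, FP=8+1=9, FN=0+3=3 → 8/20 = 0.4000
Highest is class '1' with F1 score = 0.629.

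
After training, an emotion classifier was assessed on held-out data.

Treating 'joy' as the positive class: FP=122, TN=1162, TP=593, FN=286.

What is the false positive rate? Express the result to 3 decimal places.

0.095

FPR = FP/(FP+TN) = 122/(122+1162) = 0.095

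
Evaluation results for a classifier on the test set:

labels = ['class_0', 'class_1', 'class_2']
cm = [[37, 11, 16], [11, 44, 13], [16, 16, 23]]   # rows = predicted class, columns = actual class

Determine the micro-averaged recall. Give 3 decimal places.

Micro-averaging pools counts across classes: ΣTP=104, ΣFP=83, ΣFN=83.
Micro-recall = TP/(TP+FN) on pooled counts = 0.556 (equals overall accuracy in single-label multiclass).

0.556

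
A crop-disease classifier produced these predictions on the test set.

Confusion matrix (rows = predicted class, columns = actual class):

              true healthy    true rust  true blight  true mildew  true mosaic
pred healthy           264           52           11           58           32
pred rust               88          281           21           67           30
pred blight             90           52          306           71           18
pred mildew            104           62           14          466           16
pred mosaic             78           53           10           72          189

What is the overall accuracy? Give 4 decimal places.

0.6012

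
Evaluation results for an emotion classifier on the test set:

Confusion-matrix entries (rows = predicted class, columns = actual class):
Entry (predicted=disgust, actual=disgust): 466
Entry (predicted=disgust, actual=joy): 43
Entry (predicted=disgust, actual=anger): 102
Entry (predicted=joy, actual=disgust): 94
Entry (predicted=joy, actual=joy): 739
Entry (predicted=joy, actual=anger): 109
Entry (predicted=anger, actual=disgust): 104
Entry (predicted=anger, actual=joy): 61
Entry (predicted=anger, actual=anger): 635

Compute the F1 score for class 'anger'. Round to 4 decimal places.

F1 score = 2·TP/(2·TP+FP+FN).
anger: TP=635, FP=104+61=165, FN=102+109=211 → 1270/1646 = 0.77157

0.7716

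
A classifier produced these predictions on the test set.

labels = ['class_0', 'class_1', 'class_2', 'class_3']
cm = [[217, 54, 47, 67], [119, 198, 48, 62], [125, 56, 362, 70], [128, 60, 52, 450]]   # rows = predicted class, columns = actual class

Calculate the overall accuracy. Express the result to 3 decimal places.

0.580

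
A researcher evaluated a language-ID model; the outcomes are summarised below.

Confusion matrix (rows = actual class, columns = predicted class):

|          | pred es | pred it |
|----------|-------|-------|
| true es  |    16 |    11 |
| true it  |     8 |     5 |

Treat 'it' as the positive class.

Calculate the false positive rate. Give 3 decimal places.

FPR = FP/(FP+TN) = 11/(11+16) = 0.407

0.407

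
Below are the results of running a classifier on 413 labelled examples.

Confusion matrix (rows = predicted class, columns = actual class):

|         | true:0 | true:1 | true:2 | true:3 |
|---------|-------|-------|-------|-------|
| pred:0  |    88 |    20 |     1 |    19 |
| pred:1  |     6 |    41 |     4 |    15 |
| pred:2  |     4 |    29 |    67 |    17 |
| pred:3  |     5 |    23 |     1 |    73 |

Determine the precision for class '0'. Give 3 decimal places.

Take TP from the diagonal, FP from the rest of the '0' prediction marginal, FN from the rest of the '0' actual marginal.
precision = TP/(TP+FP).
0: TP=88, FP=20+1+19=40 → 88/128 = 0.6875

0.688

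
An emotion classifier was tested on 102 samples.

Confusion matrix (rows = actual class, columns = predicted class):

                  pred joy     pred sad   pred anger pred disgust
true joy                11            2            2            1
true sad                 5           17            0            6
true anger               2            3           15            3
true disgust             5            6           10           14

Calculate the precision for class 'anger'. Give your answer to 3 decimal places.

precision = TP/(TP+FP).
anger: TP=15, FP=2+0+10=12 → 15/27 = 0.5556

0.556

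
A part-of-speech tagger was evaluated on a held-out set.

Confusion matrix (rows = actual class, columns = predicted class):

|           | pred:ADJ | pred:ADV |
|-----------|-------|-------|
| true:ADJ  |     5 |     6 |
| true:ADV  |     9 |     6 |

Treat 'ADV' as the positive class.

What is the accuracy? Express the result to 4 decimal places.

Accuracy = (TP+TN)/N = (6+5)/26 = 0.4231

0.4231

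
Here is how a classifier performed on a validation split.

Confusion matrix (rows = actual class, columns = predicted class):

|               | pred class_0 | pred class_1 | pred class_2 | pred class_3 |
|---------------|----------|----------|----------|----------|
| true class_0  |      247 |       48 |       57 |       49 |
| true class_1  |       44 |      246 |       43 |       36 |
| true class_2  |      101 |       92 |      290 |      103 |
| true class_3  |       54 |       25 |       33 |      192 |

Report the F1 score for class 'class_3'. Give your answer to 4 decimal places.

0.5614

F1 score = 2·TP/(2·TP+FP+FN).
class_3: TP=192, FP=49+36+103=188, FN=54+25+33=112 → 384/684 = 0.56140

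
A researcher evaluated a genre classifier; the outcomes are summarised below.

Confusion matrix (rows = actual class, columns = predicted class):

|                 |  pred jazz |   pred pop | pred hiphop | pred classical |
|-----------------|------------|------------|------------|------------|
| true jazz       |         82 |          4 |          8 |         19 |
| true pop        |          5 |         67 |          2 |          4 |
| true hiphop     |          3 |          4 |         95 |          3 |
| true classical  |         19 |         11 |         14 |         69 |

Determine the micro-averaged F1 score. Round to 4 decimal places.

Micro-averaging pools counts across classes: ΣTP=313, ΣFP=96, ΣFN=96.
Micro-F1 score = 2·TP/(2·TP+FP+FN) on pooled counts = 0.7653 (equals overall accuracy in single-label multiclass).

0.7653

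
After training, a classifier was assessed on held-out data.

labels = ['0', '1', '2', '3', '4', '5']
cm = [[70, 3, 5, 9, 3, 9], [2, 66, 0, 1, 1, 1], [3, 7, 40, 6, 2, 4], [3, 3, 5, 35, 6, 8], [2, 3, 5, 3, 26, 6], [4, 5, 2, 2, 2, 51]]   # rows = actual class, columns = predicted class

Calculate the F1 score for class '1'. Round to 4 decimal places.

0.8354

Treat '1' as positive and all other classes as negative.
F1 score = 2·TP/(2·TP+FP+FN).
1: TP=66, FP=3+7+3+3+5=21, FN=2+0+1+1+1=5 → 132/158 = 0.83544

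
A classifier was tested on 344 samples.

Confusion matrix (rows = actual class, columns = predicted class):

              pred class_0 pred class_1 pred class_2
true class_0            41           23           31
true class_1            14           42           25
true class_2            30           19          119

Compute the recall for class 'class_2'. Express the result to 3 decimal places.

0.708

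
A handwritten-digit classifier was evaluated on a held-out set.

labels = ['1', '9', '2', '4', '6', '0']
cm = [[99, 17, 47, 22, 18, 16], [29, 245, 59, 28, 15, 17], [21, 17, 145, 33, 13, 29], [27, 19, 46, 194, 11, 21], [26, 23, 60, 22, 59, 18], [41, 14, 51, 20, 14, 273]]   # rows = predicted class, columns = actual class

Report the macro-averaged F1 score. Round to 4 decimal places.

Per-class F1 score (2·TP/(2·TP+FP+FN)):
  1: TP=99, FP=17+47+22+18+16=120, FN=29+21+27+26+41=144 → 198/462 = 0.42857
  9: TP=245, FP=29+59+28+15+17=148, FN=17+17+19+23+14=90 → 490/728 = 0.67308
  2: TP=145, FP=21+17+33+13+29=113, FN=47+59+46+60+51=263 → 290/666 = 0.43544
  4: TP=194, FP=27+19+46+11+21=124, FN=22+28+33+22+20=125 → 388/637 = 0.60911
  6: TP=59, FP=26+23+60+22+18=149, FN=18+15+13+11+14=71 → 118/338 = 0.34911
  0: TP=273, FP=41+14+51+20+14=140, FN=16+17+29+21+18=101 → 546/787 = 0.69377
Macro-F1 score = mean = (0.42857 + 0.67308 + 0.43544 + 0.60911 + 0.34911 + 0.69377) / 6 = 0.5315

0.5315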